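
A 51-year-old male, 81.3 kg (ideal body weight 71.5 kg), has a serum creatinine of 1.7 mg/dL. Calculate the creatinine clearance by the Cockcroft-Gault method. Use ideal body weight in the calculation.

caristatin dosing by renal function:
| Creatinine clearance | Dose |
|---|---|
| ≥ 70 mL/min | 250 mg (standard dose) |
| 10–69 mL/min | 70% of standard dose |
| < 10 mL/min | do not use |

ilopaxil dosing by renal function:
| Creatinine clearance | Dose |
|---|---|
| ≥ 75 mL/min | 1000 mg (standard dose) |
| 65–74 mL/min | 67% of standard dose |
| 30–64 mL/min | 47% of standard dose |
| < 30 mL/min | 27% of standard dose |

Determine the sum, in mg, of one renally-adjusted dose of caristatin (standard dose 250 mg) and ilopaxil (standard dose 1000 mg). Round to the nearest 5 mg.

CrCl = (140 − 51) × 71.5 / (72 × 1.7) = 6363.5 / 122.40 ≈ 52.0 mL/min
CrCl ≈ 52 mL/min.
caristatin: 10–69 mL/min → 70% of 250 mg = 175 mg.
ilopaxil: 30–64 mL/min → 47% of 1000 mg = 470 mg.
Total = 175 + 470 = 645 mg.

645 mg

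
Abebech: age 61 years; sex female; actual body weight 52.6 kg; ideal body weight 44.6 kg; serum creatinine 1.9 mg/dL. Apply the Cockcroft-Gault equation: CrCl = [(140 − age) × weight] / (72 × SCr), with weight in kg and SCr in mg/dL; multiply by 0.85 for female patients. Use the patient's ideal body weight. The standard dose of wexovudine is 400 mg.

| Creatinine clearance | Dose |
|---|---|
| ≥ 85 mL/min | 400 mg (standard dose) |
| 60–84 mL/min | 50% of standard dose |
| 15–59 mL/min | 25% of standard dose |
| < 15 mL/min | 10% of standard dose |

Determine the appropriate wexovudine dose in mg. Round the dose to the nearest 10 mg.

100 mg

CrCl = (140 − 61) × 44.6 / (72 × 1.9) × 0.85 = 3523.4 / 136.80 × 0.85 ≈ 21.9 mL/min
CrCl ≈ 22 mL/min → bracket 15–59 mL/min.
25% of 400 mg = 100 mg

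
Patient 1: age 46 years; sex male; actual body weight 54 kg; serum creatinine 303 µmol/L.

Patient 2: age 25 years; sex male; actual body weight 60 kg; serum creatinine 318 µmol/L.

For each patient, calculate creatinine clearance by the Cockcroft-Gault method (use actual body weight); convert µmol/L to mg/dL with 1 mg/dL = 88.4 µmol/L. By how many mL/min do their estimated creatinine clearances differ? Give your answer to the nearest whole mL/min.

Patient 1: SCr = 303 / 88.4 = 3.428 mg/dL
Patient 1: CrCl = (140 − 46) × 54 / (72 × 3.428) = 5076.0 / 246.82 ≈ 20.6 mL/min
Patient 2: SCr = 318 / 88.4 = 3.597 mg/dL
Patient 2: CrCl = (140 − 25) × 60 / (72 × 3.597) = 6900.0 / 258.98 ≈ 26.6 mL/min
|20.6 − 26.6| = 6.0 mL/min

6 mL/min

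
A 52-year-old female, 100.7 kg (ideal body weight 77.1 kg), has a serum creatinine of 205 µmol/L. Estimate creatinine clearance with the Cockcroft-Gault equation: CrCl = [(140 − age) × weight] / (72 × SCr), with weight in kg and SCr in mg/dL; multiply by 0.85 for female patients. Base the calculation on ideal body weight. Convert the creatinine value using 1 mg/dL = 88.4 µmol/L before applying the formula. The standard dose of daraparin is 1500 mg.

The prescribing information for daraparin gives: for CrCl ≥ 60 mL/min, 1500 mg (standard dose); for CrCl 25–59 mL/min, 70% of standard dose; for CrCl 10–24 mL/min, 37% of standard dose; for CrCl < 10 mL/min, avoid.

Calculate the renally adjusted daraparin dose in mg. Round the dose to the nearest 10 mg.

SCr = 205 / 88.4 = 2.319 mg/dL
CrCl = (140 − 52) × 77.1 / (72 × 2.319) × 0.85 = 6784.8 / 166.97 × 0.85 ≈ 34.5 mL/min
CrCl ≈ 35 mL/min → bracket 25–59 mL/min.
70% of 1500 mg = 1050 mg

1050 mg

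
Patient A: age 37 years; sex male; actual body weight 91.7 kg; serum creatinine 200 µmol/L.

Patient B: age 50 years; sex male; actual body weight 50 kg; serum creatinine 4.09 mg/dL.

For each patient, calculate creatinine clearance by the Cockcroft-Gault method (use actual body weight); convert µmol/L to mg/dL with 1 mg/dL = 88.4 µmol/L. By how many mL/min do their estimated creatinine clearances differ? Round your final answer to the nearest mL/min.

43 mL/min

Patient A: SCr = 200 / 88.4 = 2.262 mg/dL
Patient A: CrCl = (140 − 37) × 91.7 / (72 × 2.262) = 9445.1 / 162.86 ≈ 58.0 mL/min
Patient B: CrCl = (140 − 50) × 50 / (72 × 4.09) = 4500.0 / 294.48 ≈ 15.3 mL/min
|58.0 − 15.3| = 42.7 mL/min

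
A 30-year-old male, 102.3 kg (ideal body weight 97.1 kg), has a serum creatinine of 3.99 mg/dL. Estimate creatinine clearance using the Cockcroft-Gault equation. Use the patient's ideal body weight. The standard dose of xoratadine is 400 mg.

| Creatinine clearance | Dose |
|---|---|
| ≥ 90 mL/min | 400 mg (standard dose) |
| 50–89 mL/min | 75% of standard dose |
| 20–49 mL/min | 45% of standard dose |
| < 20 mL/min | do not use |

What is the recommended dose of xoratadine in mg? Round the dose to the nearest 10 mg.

CrCl = (140 − 30) × 97.1 / (72 × 3.99) = 10681.0 / 287.28 ≈ 37.2 mL/min
CrCl ≈ 37 mL/min → bracket 20–49 mL/min.
45% of 400 mg = 180 mg

180 mg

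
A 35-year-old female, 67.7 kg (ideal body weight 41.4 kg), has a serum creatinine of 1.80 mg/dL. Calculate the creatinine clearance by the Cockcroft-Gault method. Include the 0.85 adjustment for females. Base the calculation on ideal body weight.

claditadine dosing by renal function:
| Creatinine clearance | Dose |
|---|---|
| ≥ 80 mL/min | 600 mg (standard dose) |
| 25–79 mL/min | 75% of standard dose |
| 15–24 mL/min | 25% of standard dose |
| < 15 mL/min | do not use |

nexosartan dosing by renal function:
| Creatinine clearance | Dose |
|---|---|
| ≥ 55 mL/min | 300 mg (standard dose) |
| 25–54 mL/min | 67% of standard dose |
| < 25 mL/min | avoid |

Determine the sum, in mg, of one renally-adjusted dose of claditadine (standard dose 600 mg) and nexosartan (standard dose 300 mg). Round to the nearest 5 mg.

650 mg

CrCl = (140 − 35) × 41.4 / (72 × 1.8) × 0.85 = 4347.0 / 129.60 × 0.85 ≈ 28.5 mL/min
CrCl ≈ 29 mL/min.
claditadine: 25–79 mL/min → 75% of 600 mg = 450 mg.
nexosartan: 25–54 mL/min → 67% of 300 mg = 201 mg.
Total = 450 + 201 = 651 mg.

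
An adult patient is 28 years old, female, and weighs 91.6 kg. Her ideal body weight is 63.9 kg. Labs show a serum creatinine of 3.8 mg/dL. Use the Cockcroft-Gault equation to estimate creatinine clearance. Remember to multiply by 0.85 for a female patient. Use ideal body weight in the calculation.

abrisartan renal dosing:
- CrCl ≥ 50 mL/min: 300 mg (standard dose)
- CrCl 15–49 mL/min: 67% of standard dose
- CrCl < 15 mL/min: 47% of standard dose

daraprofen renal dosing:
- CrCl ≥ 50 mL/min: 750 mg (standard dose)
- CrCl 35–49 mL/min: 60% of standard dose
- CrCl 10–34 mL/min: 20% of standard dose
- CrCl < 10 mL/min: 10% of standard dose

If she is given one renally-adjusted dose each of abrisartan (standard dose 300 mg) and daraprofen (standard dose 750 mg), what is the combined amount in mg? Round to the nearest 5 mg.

350 mg

CrCl = (140 − 28) × 63.9 / (72 × 3.8) × 0.85 = 7156.8 / 273.60 × 0.85 ≈ 22.2 mL/min
CrCl ≈ 22 mL/min.
abrisartan: 15–49 mL/min → 67% of 300 mg = 201 mg.
daraprofen: 10–34 mL/min → 20% of 750 mg = 150 mg.
Total = 201 + 150 = 351 mg.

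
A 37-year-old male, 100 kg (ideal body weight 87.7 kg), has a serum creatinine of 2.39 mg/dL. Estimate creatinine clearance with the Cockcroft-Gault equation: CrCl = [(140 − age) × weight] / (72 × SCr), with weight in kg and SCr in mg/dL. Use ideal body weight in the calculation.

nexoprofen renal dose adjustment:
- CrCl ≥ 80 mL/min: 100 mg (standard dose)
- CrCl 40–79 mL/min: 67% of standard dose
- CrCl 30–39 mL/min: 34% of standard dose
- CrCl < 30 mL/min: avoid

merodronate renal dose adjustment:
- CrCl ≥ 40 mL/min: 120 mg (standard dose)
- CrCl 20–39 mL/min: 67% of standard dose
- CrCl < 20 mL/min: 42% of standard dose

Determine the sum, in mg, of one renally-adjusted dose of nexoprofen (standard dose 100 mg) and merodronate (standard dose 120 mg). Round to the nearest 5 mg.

CrCl = (140 − 37) × 87.7 / (72 × 2.39) = 9033.1 / 172.08 ≈ 52.5 mL/min
CrCl ≈ 52 mL/min.
nexoprofen: 40–79 mL/min → 67% of 100 mg = 67 mg.
merodronate: ≥ 40 mL/min → 100% of 120 mg = 120 mg.
Total = 67 + 120 = 187 mg.

185 mg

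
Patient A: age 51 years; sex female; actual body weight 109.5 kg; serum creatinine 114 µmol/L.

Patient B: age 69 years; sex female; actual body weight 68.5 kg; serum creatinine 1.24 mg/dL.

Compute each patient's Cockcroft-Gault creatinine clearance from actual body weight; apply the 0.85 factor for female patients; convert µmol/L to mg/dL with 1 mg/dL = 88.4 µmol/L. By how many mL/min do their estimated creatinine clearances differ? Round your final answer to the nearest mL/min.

Patient A: SCr = 114 / 88.4 = 1.29 mg/dL
Patient A: CrCl = (140 − 51) × 109.5 / (72 × 1.29) × 0.85 = 9745.5 / 92.88 × 0.85 ≈ 89.2 mL/min
Patient B: CrCl = (140 − 69) × 68.5 / (72 × 1.24) × 0.85 = 4863.5 / 89.28 × 0.85 ≈ 46.3 mL/min
|89.2 − 46.3| = 42.9 mL/min

43 mL/min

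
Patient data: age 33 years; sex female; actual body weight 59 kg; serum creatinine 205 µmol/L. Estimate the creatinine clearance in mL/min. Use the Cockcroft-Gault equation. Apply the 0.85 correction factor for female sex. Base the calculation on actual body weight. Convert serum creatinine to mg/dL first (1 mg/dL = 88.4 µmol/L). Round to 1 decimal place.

SCr = 205 / 88.4 = 2.319 mg/dL
CrCl = (140 − 33) × 59 / (72 × 2.319) × 0.85 = 6313.0 / 166.97 × 0.85 ≈ 32.1 mL/min

32.1 mL/min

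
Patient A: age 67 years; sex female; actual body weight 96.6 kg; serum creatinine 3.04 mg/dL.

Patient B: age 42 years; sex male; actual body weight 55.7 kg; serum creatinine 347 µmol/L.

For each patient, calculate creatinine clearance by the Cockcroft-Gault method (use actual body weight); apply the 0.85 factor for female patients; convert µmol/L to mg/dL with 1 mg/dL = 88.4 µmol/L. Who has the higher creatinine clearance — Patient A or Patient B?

Patient A: CrCl = (140 − 67) × 96.6 / (72 × 3.04) × 0.85 = 7051.8 / 218.88 × 0.85 ≈ 27.4 mL/min
Patient B: SCr = 347 / 88.4 = 3.925 mg/dL
Patient B: CrCl = (140 − 42) × 55.7 / (72 × 3.925) = 5458.6 / 282.60 ≈ 19.3 mL/min
27.4 vs 19.3 mL/min → Patient A is higher.

Patient A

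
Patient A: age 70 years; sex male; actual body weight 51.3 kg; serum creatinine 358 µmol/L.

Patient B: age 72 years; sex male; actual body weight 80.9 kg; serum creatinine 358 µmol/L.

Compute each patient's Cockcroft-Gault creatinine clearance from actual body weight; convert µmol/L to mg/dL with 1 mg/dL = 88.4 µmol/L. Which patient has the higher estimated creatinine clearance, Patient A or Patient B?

Patient A: SCr = 358 / 88.4 = 4.05 mg/dL
Patient A: CrCl = (140 − 70) × 51.3 / (72 × 4.05) = 3591.0 / 291.60 ≈ 12.3 mL/min
Patient B: SCr = 358 / 88.4 = 4.05 mg/dL
Patient B: CrCl = (140 − 72) × 80.9 / (72 × 4.05) = 5501.2 / 291.60 ≈ 18.9 mL/min
12.3 vs 18.9 mL/min → Patient B is higher.

Patient B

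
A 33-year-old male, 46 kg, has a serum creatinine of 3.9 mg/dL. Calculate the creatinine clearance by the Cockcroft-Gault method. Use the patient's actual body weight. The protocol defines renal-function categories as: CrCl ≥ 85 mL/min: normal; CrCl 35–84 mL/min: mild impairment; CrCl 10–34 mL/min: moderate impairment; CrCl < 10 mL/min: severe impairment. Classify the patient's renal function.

CrCl = (140 − 33) × 46 / (72 × 3.9) = 4922.0 / 280.80 ≈ 17.5 mL/min
18 mL/min falls in the 'moderate impairment' range.

moderate impairment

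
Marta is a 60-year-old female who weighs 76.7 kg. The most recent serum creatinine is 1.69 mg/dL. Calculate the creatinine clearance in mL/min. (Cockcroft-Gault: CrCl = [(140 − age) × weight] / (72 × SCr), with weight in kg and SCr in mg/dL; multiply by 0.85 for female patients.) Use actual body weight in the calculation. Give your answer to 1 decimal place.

42.9 mL/min

CrCl = (140 − 60) × 76.7 / (72 × 1.69) × 0.85 = 6136.0 / 121.68 × 0.85 ≈ 42.9 mL/min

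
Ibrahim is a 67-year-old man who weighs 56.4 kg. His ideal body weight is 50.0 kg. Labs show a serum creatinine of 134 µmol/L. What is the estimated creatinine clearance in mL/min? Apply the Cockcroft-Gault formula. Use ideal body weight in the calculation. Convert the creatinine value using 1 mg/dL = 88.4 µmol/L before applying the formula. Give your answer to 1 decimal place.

33.4 mL/min

SCr = 134 / 88.4 = 1.516 mg/dL
CrCl = (140 − 67) × 50 / (72 × 1.516) = 3650.0 / 109.15 ≈ 33.4 mL/min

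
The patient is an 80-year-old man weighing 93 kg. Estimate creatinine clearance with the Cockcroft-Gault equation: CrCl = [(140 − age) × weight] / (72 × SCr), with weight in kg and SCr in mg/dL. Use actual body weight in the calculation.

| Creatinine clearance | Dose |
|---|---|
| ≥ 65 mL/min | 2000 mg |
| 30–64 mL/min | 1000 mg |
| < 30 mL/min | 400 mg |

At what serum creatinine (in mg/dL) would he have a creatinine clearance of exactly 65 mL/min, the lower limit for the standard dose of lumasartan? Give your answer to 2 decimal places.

Standard dose requires CrCl ≥ 65 mL/min.
Set (140 − 80) × 93 / (72 × SCr) = 65
SCr = (140 − 80) × 93 / (72 × 65) = 1.192 mg/dL

1.19 mg/dL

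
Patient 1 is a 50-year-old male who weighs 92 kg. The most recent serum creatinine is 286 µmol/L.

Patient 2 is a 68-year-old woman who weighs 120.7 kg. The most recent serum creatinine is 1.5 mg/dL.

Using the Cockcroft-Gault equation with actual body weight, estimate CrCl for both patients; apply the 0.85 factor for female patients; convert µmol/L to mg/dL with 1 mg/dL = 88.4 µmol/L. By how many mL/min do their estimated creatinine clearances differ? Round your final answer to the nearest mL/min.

33 mL/min

Patient 1: SCr = 286 / 88.4 = 3.235 mg/dL
Patient 1: CrCl = (140 − 50) × 92 / (72 × 3.235) = 8280.0 / 232.92 ≈ 35.5 mL/min
Patient 2: CrCl = (140 − 68) × 120.7 / (72 × 1.5) × 0.85 = 8690.4 / 108.00 × 0.85 ≈ 68.4 mL/min
|35.5 − 68.4| = 32.9 mL/min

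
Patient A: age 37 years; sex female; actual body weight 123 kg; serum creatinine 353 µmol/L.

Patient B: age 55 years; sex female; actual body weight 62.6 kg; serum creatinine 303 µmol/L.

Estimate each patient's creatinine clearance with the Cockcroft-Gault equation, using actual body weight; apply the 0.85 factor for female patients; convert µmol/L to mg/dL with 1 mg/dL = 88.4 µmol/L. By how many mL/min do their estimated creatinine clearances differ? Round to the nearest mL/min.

19 mL/min

Patient A: SCr = 353 / 88.4 = 3.993 mg/dL
Patient A: CrCl = (140 − 37) × 123 / (72 × 3.993) × 0.85 = 12669.0 / 287.50 × 0.85 ≈ 37.5 mL/min
Patient B: SCr = 303 / 88.4 = 3.428 mg/dL
Patient B: CrCl = (140 − 55) × 62.6 / (72 × 3.428) × 0.85 = 5321.0 / 246.82 × 0.85 ≈ 18.3 mL/min
|37.5 − 18.3| = 19.2 mL/min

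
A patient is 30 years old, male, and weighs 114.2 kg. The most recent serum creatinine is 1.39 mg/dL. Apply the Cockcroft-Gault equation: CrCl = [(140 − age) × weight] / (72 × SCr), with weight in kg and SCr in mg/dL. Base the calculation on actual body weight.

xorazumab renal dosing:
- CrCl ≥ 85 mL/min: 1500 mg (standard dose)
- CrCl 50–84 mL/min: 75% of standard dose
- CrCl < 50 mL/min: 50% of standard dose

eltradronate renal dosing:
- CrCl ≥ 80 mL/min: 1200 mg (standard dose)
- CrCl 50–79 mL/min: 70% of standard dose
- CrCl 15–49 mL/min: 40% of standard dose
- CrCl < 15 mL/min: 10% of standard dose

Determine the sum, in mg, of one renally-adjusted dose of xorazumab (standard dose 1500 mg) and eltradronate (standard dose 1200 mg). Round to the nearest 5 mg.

CrCl = (140 − 30) × 114.2 / (72 × 1.39) = 12562.0 / 100.08 ≈ 125.5 mL/min
CrCl ≈ 126 mL/min.
xorazumab: ≥ 85 mL/min → 100% of 1500 mg = 1500 mg.
eltradronate: ≥ 80 mL/min → 100% of 1200 mg = 1200 mg.
Total = 1500 + 1200 = 2700 mg.

2700 mg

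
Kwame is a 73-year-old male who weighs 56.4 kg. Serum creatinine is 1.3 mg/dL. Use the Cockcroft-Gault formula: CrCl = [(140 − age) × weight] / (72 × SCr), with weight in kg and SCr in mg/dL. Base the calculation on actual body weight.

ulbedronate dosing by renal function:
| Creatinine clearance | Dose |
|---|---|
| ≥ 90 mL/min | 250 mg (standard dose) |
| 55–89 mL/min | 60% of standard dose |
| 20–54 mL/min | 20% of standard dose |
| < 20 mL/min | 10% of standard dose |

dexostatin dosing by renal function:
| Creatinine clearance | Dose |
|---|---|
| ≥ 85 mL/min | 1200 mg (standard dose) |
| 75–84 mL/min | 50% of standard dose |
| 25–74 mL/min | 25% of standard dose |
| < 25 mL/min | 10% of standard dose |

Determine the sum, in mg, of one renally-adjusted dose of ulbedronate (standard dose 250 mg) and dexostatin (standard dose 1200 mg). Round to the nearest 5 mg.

CrCl = (140 − 73) × 56.4 / (72 × 1.3) = 3778.8 / 93.60 ≈ 40.4 mL/min
CrCl ≈ 40 mL/min.
ulbedronate: 20–54 mL/min → 20% of 250 mg = 50 mg.
dexostatin: 25–74 mL/min → 25% of 1200 mg = 300 mg.
Total = 50 + 300 = 350 mg.

350 mg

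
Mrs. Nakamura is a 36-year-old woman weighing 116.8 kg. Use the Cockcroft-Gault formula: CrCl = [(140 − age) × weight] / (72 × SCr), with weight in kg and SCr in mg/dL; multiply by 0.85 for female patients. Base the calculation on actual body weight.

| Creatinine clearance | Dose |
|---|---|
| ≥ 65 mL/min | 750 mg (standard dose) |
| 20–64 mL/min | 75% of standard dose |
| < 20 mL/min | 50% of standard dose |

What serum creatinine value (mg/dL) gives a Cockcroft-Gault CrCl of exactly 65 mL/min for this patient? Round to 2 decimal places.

Standard dose requires CrCl ≥ 65 mL/min.
Set (140 − 36) × 116.8 × 0.85 / (72 × SCr) = 65
SCr = (140 − 36) × 116.8 × 0.85 / (72 × 65) = 2.206 mg/dL

2.21 mg/dL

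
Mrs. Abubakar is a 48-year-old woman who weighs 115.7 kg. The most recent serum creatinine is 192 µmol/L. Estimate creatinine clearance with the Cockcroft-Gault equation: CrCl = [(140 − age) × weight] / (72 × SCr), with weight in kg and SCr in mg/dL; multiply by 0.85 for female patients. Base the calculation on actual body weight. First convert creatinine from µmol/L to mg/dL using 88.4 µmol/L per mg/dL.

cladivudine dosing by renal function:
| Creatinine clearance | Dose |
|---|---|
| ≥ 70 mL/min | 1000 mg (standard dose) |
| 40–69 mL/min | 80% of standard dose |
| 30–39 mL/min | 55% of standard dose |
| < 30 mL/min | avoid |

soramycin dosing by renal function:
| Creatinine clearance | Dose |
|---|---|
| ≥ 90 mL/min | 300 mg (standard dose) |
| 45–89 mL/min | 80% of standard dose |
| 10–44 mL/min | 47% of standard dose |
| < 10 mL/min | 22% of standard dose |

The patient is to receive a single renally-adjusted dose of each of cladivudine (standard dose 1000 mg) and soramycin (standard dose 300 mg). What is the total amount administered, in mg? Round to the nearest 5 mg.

SCr = 192 / 88.4 = 2.172 mg/dL
CrCl = (140 − 48) × 115.7 / (72 × 2.172) × 0.85 = 10644.4 / 156.38 × 0.85 ≈ 57.9 mL/min
CrCl ≈ 58 mL/min.
cladivudine: 40–69 mL/min → 80% of 1000 mg = 800 mg.
soramycin: 45–89 mL/min → 80% of 300 mg = 240 mg.
Total = 800 + 240 = 1040 mg.

1040 mg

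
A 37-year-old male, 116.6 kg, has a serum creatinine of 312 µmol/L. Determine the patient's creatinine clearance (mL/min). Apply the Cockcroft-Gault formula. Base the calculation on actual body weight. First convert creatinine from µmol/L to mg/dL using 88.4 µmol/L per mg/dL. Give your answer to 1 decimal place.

SCr = 312 / 88.4 = 3.529 mg/dL
CrCl = (140 − 37) × 116.6 / (72 × 3.529) = 12009.8 / 254.09 ≈ 47.3 mL/min

47.3 mL/min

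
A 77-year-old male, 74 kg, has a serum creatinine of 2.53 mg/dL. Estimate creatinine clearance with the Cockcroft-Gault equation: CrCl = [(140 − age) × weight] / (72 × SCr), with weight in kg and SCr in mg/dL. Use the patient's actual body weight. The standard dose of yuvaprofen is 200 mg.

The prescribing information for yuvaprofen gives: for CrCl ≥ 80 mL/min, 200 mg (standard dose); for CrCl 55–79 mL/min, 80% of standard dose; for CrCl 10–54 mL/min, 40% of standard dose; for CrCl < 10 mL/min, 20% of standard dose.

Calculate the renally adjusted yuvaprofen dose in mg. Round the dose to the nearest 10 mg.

80 mg

CrCl = (140 − 77) × 74 / (72 × 2.53) = 4662.0 / 182.16 ≈ 25.6 mL/min
CrCl ≈ 26 mL/min → bracket 10–54 mL/min.
40% of 200 mg = 80 mg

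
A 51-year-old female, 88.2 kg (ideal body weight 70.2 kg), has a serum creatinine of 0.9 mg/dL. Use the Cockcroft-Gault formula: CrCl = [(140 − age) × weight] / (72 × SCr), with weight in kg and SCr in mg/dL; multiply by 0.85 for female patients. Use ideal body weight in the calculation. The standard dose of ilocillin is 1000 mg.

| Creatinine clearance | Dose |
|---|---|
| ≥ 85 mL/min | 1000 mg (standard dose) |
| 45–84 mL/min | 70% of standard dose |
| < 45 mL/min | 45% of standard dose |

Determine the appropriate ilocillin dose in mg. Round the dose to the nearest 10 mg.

CrCl = (140 − 51) × 70.2 / (72 × 0.9) × 0.85 = 6247.8 / 64.80 × 0.85 ≈ 82.0 mL/min
CrCl ≈ 82 mL/min → bracket 45–84 mL/min.
70% of 1000 mg = 700 mg

700 mg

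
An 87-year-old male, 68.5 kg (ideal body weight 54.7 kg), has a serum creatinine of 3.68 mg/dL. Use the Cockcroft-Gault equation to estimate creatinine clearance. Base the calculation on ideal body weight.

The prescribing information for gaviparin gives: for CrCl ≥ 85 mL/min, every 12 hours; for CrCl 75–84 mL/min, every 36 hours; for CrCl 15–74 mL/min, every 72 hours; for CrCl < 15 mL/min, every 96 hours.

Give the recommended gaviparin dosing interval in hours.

CrCl = (140 − 87) × 54.7 / (72 × 3.68) = 2899.1 / 264.96 ≈ 10.9 mL/min
CrCl ≈ 11 mL/min → bracket < 15 mL/min → every 96 hours.

every 96 hours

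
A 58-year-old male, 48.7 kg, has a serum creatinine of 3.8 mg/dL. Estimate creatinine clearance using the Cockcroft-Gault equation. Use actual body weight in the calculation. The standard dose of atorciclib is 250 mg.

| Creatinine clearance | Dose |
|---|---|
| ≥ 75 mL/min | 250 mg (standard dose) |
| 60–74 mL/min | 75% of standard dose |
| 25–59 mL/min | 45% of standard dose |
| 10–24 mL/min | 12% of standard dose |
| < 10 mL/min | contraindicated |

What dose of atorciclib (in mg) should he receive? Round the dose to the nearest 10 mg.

CrCl = (140 − 58) × 48.7 / (72 × 3.8) = 3993.4 / 273.60 ≈ 14.6 mL/min
CrCl ≈ 15 mL/min → bracket 10–24 mL/min.
12% of 250 mg = 30 mg

30 mg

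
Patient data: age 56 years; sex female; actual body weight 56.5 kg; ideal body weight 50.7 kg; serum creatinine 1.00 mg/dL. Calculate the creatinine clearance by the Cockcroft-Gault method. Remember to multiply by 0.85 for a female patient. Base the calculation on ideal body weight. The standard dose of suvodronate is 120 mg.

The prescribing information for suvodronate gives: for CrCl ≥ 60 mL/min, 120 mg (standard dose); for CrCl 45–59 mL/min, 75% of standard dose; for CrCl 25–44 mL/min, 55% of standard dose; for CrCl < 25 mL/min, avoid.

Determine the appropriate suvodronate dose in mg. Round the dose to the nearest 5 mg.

CrCl = (140 − 56) × 50.7 / (72 × 1) × 0.85 = 4258.8 / 72.00 × 0.85 ≈ 50.3 mL/min
CrCl ≈ 50 mL/min → bracket 45–59 mL/min.
75% of 120 mg = 90 mg

90 mg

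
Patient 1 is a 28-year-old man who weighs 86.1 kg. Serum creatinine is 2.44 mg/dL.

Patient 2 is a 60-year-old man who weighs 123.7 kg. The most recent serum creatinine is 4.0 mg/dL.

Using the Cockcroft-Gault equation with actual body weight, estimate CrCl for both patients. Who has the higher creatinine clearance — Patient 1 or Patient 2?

Patient 1: CrCl = (140 − 28) × 86.1 / (72 × 2.44) = 9643.2 / 175.68 ≈ 54.9 mL/min
Patient 2: CrCl = (140 − 60) × 123.7 / (72 × 4) = 9896.0 / 288.00 ≈ 34.4 mL/min
54.9 vs 34.4 mL/min → Patient 1 is higher.

Patient 1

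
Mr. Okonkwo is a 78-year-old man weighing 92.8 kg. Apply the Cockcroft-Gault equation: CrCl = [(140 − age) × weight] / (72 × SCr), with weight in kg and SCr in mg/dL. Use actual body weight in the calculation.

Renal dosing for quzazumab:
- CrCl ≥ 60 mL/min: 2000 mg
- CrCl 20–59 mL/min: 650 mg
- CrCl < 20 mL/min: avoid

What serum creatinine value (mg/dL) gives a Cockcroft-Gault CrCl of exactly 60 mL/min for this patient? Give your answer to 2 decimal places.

1.33 mg/dL

Standard dose requires CrCl ≥ 60 mL/min.
Set (140 − 78) × 92.8 / (72 × SCr) = 60
SCr = (140 − 78) × 92.8 / (72 × 60) = 1.332 mg/dL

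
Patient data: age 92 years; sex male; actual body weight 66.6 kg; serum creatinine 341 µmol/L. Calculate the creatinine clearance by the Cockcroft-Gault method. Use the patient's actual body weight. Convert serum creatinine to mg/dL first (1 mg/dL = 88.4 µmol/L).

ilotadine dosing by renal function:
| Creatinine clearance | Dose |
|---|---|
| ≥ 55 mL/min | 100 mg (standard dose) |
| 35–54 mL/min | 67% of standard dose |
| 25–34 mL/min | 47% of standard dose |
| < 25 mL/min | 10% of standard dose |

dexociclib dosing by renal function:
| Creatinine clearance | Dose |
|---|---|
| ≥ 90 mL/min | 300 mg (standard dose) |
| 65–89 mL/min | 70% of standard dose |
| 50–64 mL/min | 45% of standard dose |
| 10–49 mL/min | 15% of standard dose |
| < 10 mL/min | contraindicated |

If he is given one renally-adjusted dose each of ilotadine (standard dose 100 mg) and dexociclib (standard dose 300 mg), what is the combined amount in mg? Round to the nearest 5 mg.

SCr = 341 / 88.4 = 3.857 mg/dL
CrCl = (140 − 92) × 66.6 / (72 × 3.857) = 3196.8 / 277.70 ≈ 11.5 mL/min
CrCl ≈ 12 mL/min.
ilotadine: < 25 mL/min → 10% of 100 mg = 10 mg.
dexociclib: 10–49 mL/min → 15% of 300 mg = 45 mg.
Total = 10 + 45 = 55 mg.

55 mg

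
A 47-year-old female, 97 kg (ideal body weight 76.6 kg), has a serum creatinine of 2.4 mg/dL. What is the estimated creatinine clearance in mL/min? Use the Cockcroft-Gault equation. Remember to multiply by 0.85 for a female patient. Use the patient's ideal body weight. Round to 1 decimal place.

CrCl = (140 − 47) × 76.6 / (72 × 2.4) × 0.85 = 7123.8 / 172.80 × 0.85 ≈ 35.0 mL/min

35.0 mL/min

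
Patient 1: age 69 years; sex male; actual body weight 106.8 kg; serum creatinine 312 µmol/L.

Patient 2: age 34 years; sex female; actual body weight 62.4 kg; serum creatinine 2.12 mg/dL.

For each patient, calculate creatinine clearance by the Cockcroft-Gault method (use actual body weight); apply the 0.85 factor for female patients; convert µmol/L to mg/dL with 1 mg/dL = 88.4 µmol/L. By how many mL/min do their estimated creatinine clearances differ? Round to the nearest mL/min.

7 mL/min

Patient 1: SCr = 312 / 88.4 = 3.529 mg/dL
Patient 1: CrCl = (140 − 69) × 106.8 / (72 × 3.529) = 7582.8 / 254.09 ≈ 29.8 mL/min
Patient 2: CrCl = (140 − 34) × 62.4 / (72 × 2.12) × 0.85 = 6614.4 / 152.64 × 0.85 ≈ 36.8 mL/min
|29.8 − 36.8| = 7.0 mL/min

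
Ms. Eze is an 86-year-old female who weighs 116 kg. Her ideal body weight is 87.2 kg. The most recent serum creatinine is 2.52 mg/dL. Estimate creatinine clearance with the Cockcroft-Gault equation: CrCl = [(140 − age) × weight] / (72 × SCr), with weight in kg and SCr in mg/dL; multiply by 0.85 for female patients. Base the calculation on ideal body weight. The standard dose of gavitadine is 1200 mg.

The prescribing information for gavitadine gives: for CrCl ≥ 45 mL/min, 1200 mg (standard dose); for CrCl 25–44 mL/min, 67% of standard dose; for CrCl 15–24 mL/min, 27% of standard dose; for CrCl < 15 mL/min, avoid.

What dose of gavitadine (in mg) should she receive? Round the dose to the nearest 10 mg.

320 mg

CrCl = (140 − 86) × 87.2 / (72 × 2.52) × 0.85 = 4708.8 / 181.44 × 0.85 ≈ 22.1 mL/min
CrCl ≈ 22 mL/min → bracket 15–24 mL/min.
27% of 1200 mg = 324 mg → 320 mg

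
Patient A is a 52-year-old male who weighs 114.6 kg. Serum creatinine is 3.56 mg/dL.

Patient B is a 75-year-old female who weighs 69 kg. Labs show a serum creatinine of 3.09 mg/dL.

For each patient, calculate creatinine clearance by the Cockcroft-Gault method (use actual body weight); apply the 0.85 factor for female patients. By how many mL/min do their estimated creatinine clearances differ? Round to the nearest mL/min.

Patient A: CrCl = (140 − 52) × 114.6 / (72 × 3.56) = 10084.8 / 256.32 ≈ 39.3 mL/min
Patient B: CrCl = (140 − 75) × 69 / (72 × 3.09) × 0.85 = 4485.0 / 222.48 × 0.85 ≈ 17.1 mL/min
|39.3 − 17.1| = 22.2 mL/min

22 mL/min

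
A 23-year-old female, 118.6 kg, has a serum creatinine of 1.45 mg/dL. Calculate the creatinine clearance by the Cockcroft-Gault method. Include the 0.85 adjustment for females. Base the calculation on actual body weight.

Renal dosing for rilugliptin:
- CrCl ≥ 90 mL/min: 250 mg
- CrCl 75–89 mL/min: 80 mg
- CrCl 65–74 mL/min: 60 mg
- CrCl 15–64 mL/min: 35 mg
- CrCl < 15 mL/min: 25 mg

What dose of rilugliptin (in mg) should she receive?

250 mg

CrCl = (140 − 23) × 118.6 / (72 × 1.45) × 0.85 = 13876.2 / 104.40 × 0.85 ≈ 113.0 mL/min
CrCl ≈ 113 mL/min → bracket ≥ 90 mL/min.
Dose for this bracket: 250 mg.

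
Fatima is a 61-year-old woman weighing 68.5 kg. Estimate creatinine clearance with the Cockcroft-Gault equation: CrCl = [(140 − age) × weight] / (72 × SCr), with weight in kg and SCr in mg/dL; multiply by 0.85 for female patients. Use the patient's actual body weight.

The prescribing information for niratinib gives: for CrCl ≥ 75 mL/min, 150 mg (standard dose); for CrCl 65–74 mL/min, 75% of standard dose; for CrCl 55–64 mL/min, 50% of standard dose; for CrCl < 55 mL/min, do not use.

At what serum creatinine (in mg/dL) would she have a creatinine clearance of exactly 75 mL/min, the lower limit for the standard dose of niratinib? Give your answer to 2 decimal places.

0.85 mg/dL

Standard dose requires CrCl ≥ 75 mL/min.
Set (140 − 61) × 68.5 × 0.85 / (72 × SCr) = 75
SCr = (140 − 61) × 68.5 × 0.85 / (72 × 75) = 0.852 mg/dL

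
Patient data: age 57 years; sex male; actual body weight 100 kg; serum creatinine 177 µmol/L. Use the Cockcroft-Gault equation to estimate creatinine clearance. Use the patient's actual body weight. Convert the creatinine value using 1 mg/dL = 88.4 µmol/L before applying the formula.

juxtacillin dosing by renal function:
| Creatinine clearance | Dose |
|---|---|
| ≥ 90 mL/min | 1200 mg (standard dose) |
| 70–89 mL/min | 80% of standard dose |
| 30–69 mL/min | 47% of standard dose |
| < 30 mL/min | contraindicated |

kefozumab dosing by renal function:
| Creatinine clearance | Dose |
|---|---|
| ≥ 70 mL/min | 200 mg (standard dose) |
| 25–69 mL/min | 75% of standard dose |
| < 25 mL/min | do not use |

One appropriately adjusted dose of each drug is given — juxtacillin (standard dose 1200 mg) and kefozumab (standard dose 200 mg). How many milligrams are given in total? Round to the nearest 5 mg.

715 mg

SCr = 177 / 88.4 = 2.002 mg/dL
CrCl = (140 − 57) × 100 / (72 × 2.002) = 8300.0 / 144.14 ≈ 57.6 mL/min
CrCl ≈ 58 mL/min.
juxtacillin: 30–69 mL/min → 47% of 1200 mg = 564 mg.
kefozumab: 25–69 mL/min → 75% of 200 mg = 150 mg.
Total = 564 + 150 = 714 mg.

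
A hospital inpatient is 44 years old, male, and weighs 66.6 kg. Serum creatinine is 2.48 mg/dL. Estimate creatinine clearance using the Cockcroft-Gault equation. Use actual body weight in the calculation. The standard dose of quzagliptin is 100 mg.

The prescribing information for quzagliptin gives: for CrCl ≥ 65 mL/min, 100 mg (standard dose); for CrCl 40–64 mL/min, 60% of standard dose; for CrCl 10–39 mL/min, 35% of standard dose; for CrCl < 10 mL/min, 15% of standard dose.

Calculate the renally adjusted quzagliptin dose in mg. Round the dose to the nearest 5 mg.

CrCl = (140 − 44) × 66.6 / (72 × 2.48) = 6393.6 / 178.56 ≈ 35.8 mL/min
CrCl ≈ 36 mL/min → bracket 10–39 mL/min.
35% of 100 mg = 35 mg

35 mg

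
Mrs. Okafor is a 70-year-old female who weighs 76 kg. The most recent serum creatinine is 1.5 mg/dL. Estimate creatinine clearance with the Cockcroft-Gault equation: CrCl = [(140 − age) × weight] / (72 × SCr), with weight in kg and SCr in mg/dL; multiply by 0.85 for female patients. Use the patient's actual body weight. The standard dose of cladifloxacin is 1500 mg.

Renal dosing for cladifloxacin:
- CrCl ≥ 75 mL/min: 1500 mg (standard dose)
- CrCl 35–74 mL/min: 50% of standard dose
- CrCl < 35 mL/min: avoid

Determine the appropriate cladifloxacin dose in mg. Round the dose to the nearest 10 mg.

750 mg

CrCl = (140 − 70) × 76 / (72 × 1.5) × 0.85 = 5320.0 / 108.00 × 0.85 ≈ 41.9 mL/min
CrCl ≈ 42 mL/min → bracket 35–74 mL/min.
50% of 1500 mg = 750 mg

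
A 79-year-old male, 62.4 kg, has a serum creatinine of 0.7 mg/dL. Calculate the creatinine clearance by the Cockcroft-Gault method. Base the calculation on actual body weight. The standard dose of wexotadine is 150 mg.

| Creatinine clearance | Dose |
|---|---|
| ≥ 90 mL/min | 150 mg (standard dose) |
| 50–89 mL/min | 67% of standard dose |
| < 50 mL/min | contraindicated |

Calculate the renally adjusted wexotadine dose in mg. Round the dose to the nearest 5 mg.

CrCl = (140 − 79) × 62.4 / (72 × 0.7) = 3806.4 / 50.40 ≈ 75.5 mL/min
CrCl ≈ 76 mL/min → bracket 50–89 mL/min.
67% of 150 mg = 100.5 mg → 100 mg

100 mg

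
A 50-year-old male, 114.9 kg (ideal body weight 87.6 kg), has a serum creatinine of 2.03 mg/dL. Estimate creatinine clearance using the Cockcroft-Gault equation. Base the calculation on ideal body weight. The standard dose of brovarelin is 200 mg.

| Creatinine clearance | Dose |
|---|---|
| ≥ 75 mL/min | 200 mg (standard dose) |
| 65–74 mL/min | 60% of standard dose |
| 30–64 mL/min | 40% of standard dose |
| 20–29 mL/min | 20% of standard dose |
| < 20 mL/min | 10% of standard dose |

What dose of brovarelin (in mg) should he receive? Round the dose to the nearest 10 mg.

CrCl = (140 − 50) × 87.6 / (72 × 2.03) = 7884.0 / 146.16 ≈ 53.9 mL/min
CrCl ≈ 54 mL/min → bracket 30–64 mL/min.
40% of 200 mg = 80 mg

80 mg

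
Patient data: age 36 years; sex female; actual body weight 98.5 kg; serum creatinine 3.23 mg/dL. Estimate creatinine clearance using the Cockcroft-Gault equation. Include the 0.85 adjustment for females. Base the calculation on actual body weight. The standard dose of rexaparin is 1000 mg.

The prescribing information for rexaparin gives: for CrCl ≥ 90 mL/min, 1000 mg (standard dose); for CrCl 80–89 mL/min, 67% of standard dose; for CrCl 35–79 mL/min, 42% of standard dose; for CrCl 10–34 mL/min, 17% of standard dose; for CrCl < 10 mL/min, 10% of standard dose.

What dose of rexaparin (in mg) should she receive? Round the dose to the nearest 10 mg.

420 mg

CrCl = (140 − 36) × 98.5 / (72 × 3.23) × 0.85 = 10244.0 / 232.56 × 0.85 ≈ 37.4 mL/min
CrCl ≈ 37 mL/min → bracket 35–79 mL/min.
42% of 1000 mg = 420 mg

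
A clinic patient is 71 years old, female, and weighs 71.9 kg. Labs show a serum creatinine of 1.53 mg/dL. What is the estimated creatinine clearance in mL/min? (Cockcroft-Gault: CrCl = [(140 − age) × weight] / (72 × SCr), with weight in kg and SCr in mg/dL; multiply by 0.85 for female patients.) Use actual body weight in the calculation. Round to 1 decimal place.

CrCl = (140 − 71) × 71.9 / (72 × 1.53) × 0.85 = 4961.1 / 110.16 × 0.85 ≈ 38.3 mL/min

38.3 mL/min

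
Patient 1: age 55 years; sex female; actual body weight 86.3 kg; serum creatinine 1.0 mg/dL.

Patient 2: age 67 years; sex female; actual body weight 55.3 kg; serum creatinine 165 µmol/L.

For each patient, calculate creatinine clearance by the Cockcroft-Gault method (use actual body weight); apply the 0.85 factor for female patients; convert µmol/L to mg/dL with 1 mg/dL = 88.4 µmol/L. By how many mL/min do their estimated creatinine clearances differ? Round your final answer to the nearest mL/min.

Patient 1: CrCl = (140 − 55) × 86.3 / (72 × 1) × 0.85 = 7335.5 / 72.00 × 0.85 ≈ 86.6 mL/min
Patient 2: SCr = 165 / 88.4 = 1.867 mg/dL
Patient 2: CrCl = (140 − 67) × 55.3 / (72 × 1.867) × 0.85 = 4036.9 / 134.42 × 0.85 ≈ 25.5 mL/min
|86.6 − 25.5| = 61.1 mL/min

61 mL/min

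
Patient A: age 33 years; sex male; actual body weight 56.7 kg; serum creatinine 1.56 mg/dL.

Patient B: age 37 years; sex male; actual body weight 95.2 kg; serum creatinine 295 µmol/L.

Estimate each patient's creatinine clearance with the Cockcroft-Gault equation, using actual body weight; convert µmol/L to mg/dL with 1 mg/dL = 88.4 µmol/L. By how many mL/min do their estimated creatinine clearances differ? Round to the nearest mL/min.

Patient A: CrCl = (140 − 33) × 56.7 / (72 × 1.56) = 6066.9 / 112.32 ≈ 54.0 mL/min
Patient B: SCr = 295 / 88.4 = 3.337 mg/dL
Patient B: CrCl = (140 − 37) × 95.2 / (72 × 3.337) = 9805.6 / 240.26 ≈ 40.8 mL/min
|54.0 − 40.8| = 13.2 mL/min

13 mL/min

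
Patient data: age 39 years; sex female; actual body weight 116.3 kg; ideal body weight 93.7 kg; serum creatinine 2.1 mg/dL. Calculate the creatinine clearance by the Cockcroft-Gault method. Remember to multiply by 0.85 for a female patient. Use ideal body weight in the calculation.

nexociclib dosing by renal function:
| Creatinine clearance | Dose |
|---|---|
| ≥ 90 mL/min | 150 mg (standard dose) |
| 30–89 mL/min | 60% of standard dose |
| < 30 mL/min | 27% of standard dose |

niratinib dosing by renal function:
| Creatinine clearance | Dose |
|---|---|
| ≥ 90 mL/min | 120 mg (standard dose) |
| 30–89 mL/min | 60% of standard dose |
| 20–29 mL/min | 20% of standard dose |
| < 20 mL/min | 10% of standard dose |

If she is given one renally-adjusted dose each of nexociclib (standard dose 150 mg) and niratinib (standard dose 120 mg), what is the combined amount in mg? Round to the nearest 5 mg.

CrCl = (140 − 39) × 93.7 / (72 × 2.1) × 0.85 = 9463.7 / 151.20 × 0.85 ≈ 53.2 mL/min
CrCl ≈ 53 mL/min.
nexociclib: 30–89 mL/min → 60% of 150 mg = 90 mg.
niratinib: 30–89 mL/min → 60% of 120 mg = 72 mg.
Total = 90 + 72 = 162 mg.

160 mg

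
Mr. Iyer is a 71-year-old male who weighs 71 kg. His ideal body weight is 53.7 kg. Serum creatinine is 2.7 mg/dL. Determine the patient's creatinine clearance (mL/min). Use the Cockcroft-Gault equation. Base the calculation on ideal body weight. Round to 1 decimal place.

19.1 mL/min

CrCl = (140 − 71) × 53.7 / (72 × 2.7) = 3705.3 / 194.40 ≈ 19.1 mL/min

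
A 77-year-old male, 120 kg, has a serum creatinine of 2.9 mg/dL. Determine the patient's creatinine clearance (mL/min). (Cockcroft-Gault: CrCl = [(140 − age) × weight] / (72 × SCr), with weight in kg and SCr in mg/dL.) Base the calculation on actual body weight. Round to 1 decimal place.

36.2 mL/min

CrCl = (140 − 77) × 120 / (72 × 2.9) = 7560.0 / 208.80 ≈ 36.2 mL/min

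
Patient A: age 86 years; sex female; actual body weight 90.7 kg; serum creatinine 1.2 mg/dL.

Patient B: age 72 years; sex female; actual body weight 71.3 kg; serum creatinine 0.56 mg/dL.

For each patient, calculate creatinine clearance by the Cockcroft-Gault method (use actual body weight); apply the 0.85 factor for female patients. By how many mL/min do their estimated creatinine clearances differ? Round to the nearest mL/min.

54 mL/min

Patient A: CrCl = (140 − 86) × 90.7 / (72 × 1.2) × 0.85 = 4897.8 / 86.40 × 0.85 ≈ 48.2 mL/min
Patient B: CrCl = (140 − 72) × 71.3 / (72 × 0.56) × 0.85 = 4848.4 / 40.32 × 0.85 ≈ 102.2 mL/min
|48.2 − 102.2| = 54.0 mL/min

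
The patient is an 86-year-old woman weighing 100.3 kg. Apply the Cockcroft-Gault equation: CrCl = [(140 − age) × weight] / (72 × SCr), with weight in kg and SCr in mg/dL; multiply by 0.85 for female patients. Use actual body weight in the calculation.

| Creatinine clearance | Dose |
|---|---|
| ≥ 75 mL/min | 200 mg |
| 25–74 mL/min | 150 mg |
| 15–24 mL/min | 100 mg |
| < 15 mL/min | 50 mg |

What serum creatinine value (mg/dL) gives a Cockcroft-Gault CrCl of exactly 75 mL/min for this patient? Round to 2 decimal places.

Standard dose requires CrCl ≥ 75 mL/min.
Set (140 − 86) × 100.3 × 0.85 / (72 × SCr) = 75
SCr = (140 − 86) × 100.3 × 0.85 / (72 × 75) = 0.853 mg/dL

0.85 mg/dL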